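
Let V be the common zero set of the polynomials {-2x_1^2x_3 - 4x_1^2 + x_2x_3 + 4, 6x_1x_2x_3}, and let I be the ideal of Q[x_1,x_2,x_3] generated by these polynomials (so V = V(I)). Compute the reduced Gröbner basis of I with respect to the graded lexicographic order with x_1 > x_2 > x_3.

f_1 = -2x_1^2x_3 - 4x_1^2 + x_2x_3 + 4, LT = x_1^2x_3.
f_2 = 6x_1x_2x_3, LT = x_1x_2x_3.

S(f_1,f_2): lcm = x_1^2x_2x_3. S = 2x_1^2x_2 - 1/2x_2^2x_3 - 2x_2.
  leading term x_1^2x_2: no divisor's leading term divides it; move 2x_1^2x_2 to the remainder.
  leading term x_2^2x_3: no divisor's leading term divides it; move -1/2x_2^2x_3 to the remainder.
  leading term x_2: no divisor's leading term divides it; move -2x_2 to the remainder.
  remainder 2x_1^2x_2 - 1/2x_2^2x_3 - 2x_2 ≠ 0; add g_3 = 2x_1^2x_2 - 1/2x_2^2x_3 - 2x_2 to the basis.

S(f_1,g_3): lcm = x_1^2x_2x_3. S = 1/4x_2^2x_3^2 + 2x_1^2x_2 - 1/2x_2^2x_3 + x_2x_3 - 2x_2.
  leading term x_2^2x_3^2: no divisor's leading term divides it; move 1/4x_2^2x_3^2 to the remainder.
  leading term x_1^2x_2: subtract (1)·g_3 from 2x_1^2x_2 - 1/2x_2^2x_3 + x_2x_3 - 2x_2 → x_2x_3
  leading term x_2x_3: no divisor's leading term divides it; move x_2x_3 to the remainder.
  remainder 1/4x_2^2x_3^2 + x_2x_3 ≠ 0; add g_4 = 1/4x_2^2x_3^2 + x_2x_3 to the basis.

The other S-polynomials (S(f_2,g_3), S(f_1,g_4), S(f_2,g_4), S(g_3,g_4)) all reduce to 0 modulo the current basis, so we have a Gröbner basis.

G = {x_2^2x_3^2 + 4x_2x_3, x_1^2x_2 - 1/4x_2^2x_3 - x_2, x_1^2x_3 + 2x_1^2 - 1/2x_2x_3 - 2, x_1x_2x_3}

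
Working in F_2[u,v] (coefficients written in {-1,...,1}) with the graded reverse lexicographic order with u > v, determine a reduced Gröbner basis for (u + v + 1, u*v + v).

G = {v**2, u + v + 1}

f_1 = u + v + 1, LT = u.
f_2 = u*v + v, LT = u*v.

S(f_1,f_2): lcm = u*v. S = v**2.
  leading term v**2: no divisor's leading term divides it; move v**2 to the remainder.
  remainder v**2 ≠ 0; add g_3 = v**2 to the basis.

The other S-polynomials (S(f_1,g_3), S(f_2,g_3)) all reduce to 0 modulo the current basis, so we have a Gröbner basis.
Inter-reduce: drop elements whose leading term is divisible by another's, tail-reduce, and make monic.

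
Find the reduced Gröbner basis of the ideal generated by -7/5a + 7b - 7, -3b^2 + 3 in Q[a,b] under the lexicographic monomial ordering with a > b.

f_1 = -7/5a + 7b - 7, LT = a.
f_2 = -3b^2 + 3, LT = b^2.

S(f_1,f_2): leading monomials are coprime, so the S-polynomial reduces to 0 (Buchberger's first criterion).
Every S-polynomial of the final basis reduces to 0, so we have a Gröbner basis.

G = {a - 5b + 5, b^2 - 1}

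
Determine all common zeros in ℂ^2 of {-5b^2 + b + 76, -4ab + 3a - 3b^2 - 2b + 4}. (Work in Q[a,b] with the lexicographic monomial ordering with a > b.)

Compute a lex Gröbner basis by Buchberger's algorithm.
f_1 = -5b^2 + b + 76, LT = b^2.
f_2 = -4ab + 3a - 3b^2 - 2b + 4, LT = ab.

S(f_1,f_2): lcm = ab^2. S = 11/20ab - 76/5a - 3/4b^3 - 1/2b^2 + b.
  leading term ab: subtract (-11/80)·f_2 from 11/20ab - 76/5a - 3/4b^3 - 1/2b^2 + b → -1183/80a - 3/4b^3 - 73/80b^2 + 29/40b + 11/20
  leading term a: no divisor's leading term divides it; move -1183/80a to the remainder.
  leading term b^3: subtract (3/20b)·f_1 from -3/4b^3 - 73/80b^2 + 29/40b + 11/20 → -17/16b^2 - 427/40b + 11/20
  leading term b^2: subtract (17/80)·f_1 from -17/16b^2 - 427/40b + 11/20 → -871/80b - 78/5
  leading term b: no divisor's leading term divides it; move -871/80b to the remainder.
  leading term 1: no divisor's leading term divides it; move -78/5 to the remainder.
  remainder -1183/80a - 871/80b - 78/5 ≠ 0; add h_3 = -1183/80a - 871/80b - 78/5 to the basis.

The other S-polynomials (S(f_1,h_3), S(f_2,h_3)) all reduce to 0 modulo the current basis, so we have a Gröbner basis.
Inter-reduce: drop elements whose leading term is divisible by another's, tail-reduce, and make monic.
Reduced Gröbner basis: {a + 67/91b + 96/91, b^2 - 1/5b - 76/5}.

From the last basis element, b^2 - 1/5b - 76/5 = 0, so b takes values in {-19/5, 4}. Each choice, substituted upward through the basis, yields the corresponding point(s) of the solution set.
  b = -19/5: the earlier basis element becomes a - 61/35 = 0, giving a = 61/35 — point (61/35, -19/5).
  b = 4: the earlier basis element becomes a + 4 = 0, giving a = -4 — point (-4, 4).
Each listed point satisfies every original equation (direct substitution).

{(61/35, -19/5), (-4, 4)}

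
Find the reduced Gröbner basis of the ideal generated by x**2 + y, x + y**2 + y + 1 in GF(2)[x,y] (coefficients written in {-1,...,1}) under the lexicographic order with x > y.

G = {x + y**2 + y + 1, y**4 + y**2 + y + 1}

f_1 = x**2 + y, LT = x**2.
f_2 = x + y**2 + y + 1, LT = x.

S(f_1,f_2): lcm = x**2. S = x*y**2 + x*y + x + y.
  leading term x*y**2: subtract (y**2)·f_2 from x*y**2 + x*y + x + y → x*y + x + y**4 + y**3 + y**2 + y
  leading term x*y: subtract (y)·f_2 from x*y + x + y**4 + y**3 + y**2 + y → x + y**4
  leading term x: subtract (1)·f_2 from x + y**4 → y**4 + y**2 + y + 1
  leading term y**4: no divisor's leading term divides it; move y**4 to the remainder.
  leading term y**2: no divisor's leading term divides it; move y**2 to the remainder.
  leading term y: no divisor's leading term divides it; move y to the remainder.
  leading term 1: no divisor's leading term divides it; move 1 to the remainder.
  remainder y**4 + y**2 + y + 1 ≠ 0; add g_3 = y**4 + y**2 + y + 1 to the basis.

The other S-polynomials (S(f_1,g_3), S(f_2,g_3)) all reduce to 0 modulo the current basis, so we have a Gröbner basis.
Inter-reduce: drop elements whose leading term is divisible by another's, tail-reduce, and make monic.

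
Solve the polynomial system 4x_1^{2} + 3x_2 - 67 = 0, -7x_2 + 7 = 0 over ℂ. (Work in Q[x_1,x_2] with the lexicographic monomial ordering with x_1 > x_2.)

{(-4, 1), (4, 1)}

Compute a lex Gröbner basis by Buchberger's algorithm.
f_1 = 4x_1^{2} + 3x_2 - 67, LT = x_1^{2}.
f_2 = -7x_2 + 7, LT = x_2.

S(f_1,f_2): leading monomials are coprime, so the S-polynomial reduces to 0 (Buchberger's first criterion).
Every S-polynomial of the final basis reduces to 0, so we have a Gröbner basis.
Inter-reduce: drop elements whose leading term is divisible by another's, tail-reduce, and make monic.
Reduced Gröbner basis: {x_1^{2} - 16, x_2 - 1}.

Elimination: the polynomial x_2 - 1 lies in the elimination ideal for x_2, so x_2 ∈ {1}. For each such x_2, the remaining basis elements (now univariate) give the rest of the solution.
  x_2 = 1: the earlier basis element becomes x_1^{2} - 16 = 0, giving x_1 = -4, 4 — points (-4, 1), (4, 1).
Zero-dimensionality of the ideal guarantees finitely many solutions over ℂ.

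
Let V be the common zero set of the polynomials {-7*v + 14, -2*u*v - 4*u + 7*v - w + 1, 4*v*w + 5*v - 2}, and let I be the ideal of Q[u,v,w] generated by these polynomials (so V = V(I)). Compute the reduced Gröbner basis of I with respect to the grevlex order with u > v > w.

G = {u - 2, v - 2, w + 1}

f_1 = -7*v + 14, LT = v.
f_2 = -2*u*v - 4*u + 7*v - w + 1, LT = u*v.
f_3 = 4*v*w + 5*v - 2, LT = v*w.

S(f_1,f_2): lcm = u*v. S = -4*u + 7/2*v - 1/2*w + 1/2.
  leading term u: no divisor's leading term divides it; move -4*u to the remainder.
  leading term v: subtract (-1/2)·f_1 from 7/2*v - 1/2*w + 1/2 → -1/2*w + 15/2
  leading term w: no divisor's leading term divides it; move -1/2*w to the remainder.
  leading term 1: no divisor's leading term divides it; move 15/2 to the remainder.
  remainder -4*u - 1/2*w + 15/2 ≠ 0; add g_4 = -4*u - 1/2*w + 15/2 to the basis.

S(f_1,f_3): lcm = v*w. S = -5/4*v - 2*w + 1/2.
  leading term v: subtract (5/28)·f_1 from -5/4*v - 2*w + 1/2 → -2*w - 2
  leading term w: no divisor's leading term divides it; move -2*w to the remainder.
  leading term 1: no divisor's leading term divides it; move -2 to the remainder.
  remainder -2*w - 2 ≠ 0; add g_5 = -2*w - 2 to the basis.

The other S-polynomials (S(f_2,f_3), S(f_1,g_4), S(f_2,g_4), S(f_3,g_4), S(f_1,g_5), S(f_2,g_5), S(f_3,g_5), S(g_4,g_5)) all reduce to 0 modulo the current basis, so we have a Gröbner basis.
Inter-reduce: drop elements whose leading term is divisible by another's, tail-reduce, and make monic.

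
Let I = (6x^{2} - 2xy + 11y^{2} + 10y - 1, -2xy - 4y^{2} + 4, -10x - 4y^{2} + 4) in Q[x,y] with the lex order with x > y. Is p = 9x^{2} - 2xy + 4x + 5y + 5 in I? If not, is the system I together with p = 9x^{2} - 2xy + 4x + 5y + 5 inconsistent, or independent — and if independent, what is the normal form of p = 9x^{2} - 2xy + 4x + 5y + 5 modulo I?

First compute the reduced Gröbner basis of I by Buchberger's algorithm.
f_1 = 6x^{2} - 2xy + 11y^{2} + 10y - 1, LT = x^{2}.
f_2 = -2xy - 4y^{2} + 4, LT = xy.
f_3 = -10x - 4y^{2} + 4, LT = x.

S(f_1,f_2): lcm = x^{2}y. S = -\tfrac{7}{3}xy^{2} + 2x + \tfrac{11}{6}y^{3} + \tfrac{5}{3}y^{2} - \tfrac{1}{6}y.
  leading term xy^{2}: subtract (\tfrac{7}{6}y)·f_2 from -\tfrac{7}{3}xy^{2} + 2x + \tfrac{11}{6}y^{3} + \tfrac{5}{3}y^{2} - \tfrac{1}{6}y → 2x + \tfrac{13}{2}y^{3} + \tfrac{5}{3}y^{2} - \tfrac{29}{6}y
  leading term x: subtract (-\tfrac{1}{5})·f_3 from 2x + \tfrac{13}{2}y^{3} + \tfrac{5}{3}y^{2} - \tfrac{29}{6}y → \tfrac{13}{2}y^{3} + \tfrac{13}{15}y^{2} - \tfrac{29}{6}y + \tfrac{4}{5}
  leading term y^{3}: no divisor's leading term divides it; move \tfrac{13}{2}y^{3} to the remainder.
  leading term y^{2}: no divisor's leading term divides it; move \tfrac{13}{15}y^{2} to the remainder.
  leading term y: no divisor's leading term divides it; move -\tfrac{29}{6}y to the remainder.
  leading term 1: no divisor's leading term divides it; move \tfrac{4}{5} to the remainder.
  remainder \tfrac{13}{2}y^{3} + \tfrac{13}{15}y^{2} - \tfrac{29}{6}y + \tfrac{4}{5} ≠ 0; add h_4 = \tfrac{13}{2}y^{3} + \tfrac{13}{15}y^{2} - \tfrac{29}{6}y + \tfrac{4}{5} to the basis.

S(f_1,f_3): lcm = x^{2}. S = -\tfrac{2}{5}xy^{2} - \tfrac{1}{3}xy + \tfrac{2}{5}x + \tfrac{11}{6}y^{2} + \tfrac{5}{3}y - \tfrac{1}{6}.
  leading term xy^{2}: subtract (\tfrac{1}{5}y)·f_2 from -\tfrac{2}{5}xy^{2} - \tfrac{1}{3}xy + \tfrac{2}{5}x + \tfrac{11}{6}y^{2} + \tfrac{5}{3}y - \tfrac{1}{6} → -\tfrac{1}{3}xy + \tfrac{2}{5}x + \tfrac{4}{5}y^{3} + \tfrac{11}{6}y^{2} + \tfrac{13}{15}y - \tfrac{1}{6}
  leading term xy: subtract (\tfrac{1}{6})·f_2 from -\tfrac{1}{3}xy + \tfrac{2}{5}x + \tfrac{4}{5}y^{3} + \tfrac{11}{6}y^{2} + \tfrac{13}{15}y - \tfrac{1}{6} → \tfrac{2}{5}x + \tfrac{4}{5}y^{3} + \tfrac{5}{2}y^{2} + \tfrac{13}{15}y - \tfrac{5}{6}
  leading term x: subtract (-\tfrac{1}{25})·f_3 from \tfrac{2}{5}x + \tfrac{4}{5}y^{3} + \tfrac{5}{2}y^{2} + \tfrac{13}{15}y - \tfrac{5}{6} → \tfrac{4}{5}y^{3} + \tfrac{117}{50}y^{2} + \tfrac{13}{15}y - \tfrac{101}{150}
  leading term y^{3}: subtract (\tfrac{8}{65})·h_4 from \tfrac{4}{5}y^{3} + \tfrac{117}{50}y^{2} + \tfrac{13}{15}y - \tfrac{101}{150} → \tfrac{67}{30}y^{2} + \tfrac{19}{13}y - \tfrac{301}{390}
  leading term y^{2}: no divisor's leading term divides it; move \tfrac{67}{30}y^{2} to the remainder.
  leading term y: no divisor's leading term divides it; move \tfrac{19}{13}y to the remainder.
  leading term 1: no divisor's leading term divides it; move -\tfrac{301}{390} to the remainder.
  remainder \tfrac{67}{30}y^{2} + \tfrac{19}{13}y - \tfrac{301}{390} ≠ 0; add h_5 = \tfrac{67}{30}y^{2} + \tfrac{19}{13}y - \tfrac{301}{390} to the basis.

S(f_2,f_3): lcm = xy. S = -\tfrac{2}{5}y^{3} + 2y^{2} + \tfrac{2}{5}y - 2.
  leading term y^{3}: subtract (-\tfrac{4}{65})·h_4 from -\tfrac{2}{5}y^{3} + 2y^{2} + \tfrac{2}{5}y - 2 → \tfrac{154}{75}y^{2} + \tfrac{4}{39}y - \tfrac{634}{325}
  leading term y^{2}: subtract (\tfrac{308}{335})·h_5 from \tfrac{154}{75}y^{2} + \tfrac{4}{39}y - \tfrac{634}{325} → -\tfrac{16216}{13065}y - \tfrac{16216}{13065}
  leading term y: no divisor's leading term divides it; move -\tfrac{16216}{13065}y to the remainder.
  leading term 1: no divisor's leading term divides it; move -\tfrac{16216}{13065} to the remainder.
  remainder -\tfrac{16216}{13065}y - \tfrac{16216}{13065} ≠ 0; add h_6 = -\tfrac{16216}{13065}y - \tfrac{16216}{13065} to the basis.

The other S-polynomials (S(f_1,h_4), S(f_2,h_4), S(f_3,h_4), S(f_1,h_5), S(f_2,h_5), S(f_3,h_5), S(h_4,h_5), S(f_1,h_6), S(f_2,h_6), S(f_3,h_6), S(h_4,h_6), S(h_5,h_6)) all reduce to 0 modulo the current basis, so we have a Gröbner basis.
Inter-reduce: drop elements whose leading term is divisible by another's, tail-reduce, and make monic.
Reduced Gröbner basis: {x, y + 1}.
Label its elements g_1 = x, g_2 = y + 1.

Reduce p = 9x^{2} - 2xy + 4x + 5y + 5 modulo G:
  leading term x^{2}: subtract (9x)·g_1 from 9x^{2} - 2xy + 4x + 5y + 5 → -2xy + 4x + 5y + 5
  leading term xy: subtract (-2y)·g_1 from -2xy + 4x + 5y + 5 → 4x + 5y + 5
  leading term x: subtract (4)·g_1 from 4x + 5y + 5 → 5y + 5
  leading term y: subtract (5)·g_2 from 5y + 5 → 0
  normal form = 0.
Since the normal form is 0, p ∈ I.

9x^{2} - 2xy + 4x + 5y + 5 lies in I (it reduces to 0).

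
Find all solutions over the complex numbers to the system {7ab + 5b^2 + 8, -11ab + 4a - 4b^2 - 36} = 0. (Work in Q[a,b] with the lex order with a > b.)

Compute a lex Gröbner basis by Buchberger's algorithm.
f_1 = 7ab + 5b^2 + 8, LT = ab.
f_2 = -11ab + 4a - 4b^2 - 36, LT = ab.

S(f_1,f_2): lcm = ab. S = 4/11a + 27/77b^2 - 164/77.
  reduce S modulo (f_1, f_2):
  remainder 4/11a + 27/77b^2 - 164/77 ≠ 0; add h_3 = 4/11a + 27/77b^2 - 164/77 to the basis.

S(f_1,h_3): lcm = ab. S = -27/28b^3 + 5/7b^2 + 41/7b + 8/7.
  reduce S modulo (f_1, f_2, h_3):
  remainder -27/28b^3 + 5/7b^2 + 41/7b + 8/7 ≠ 0; add h_4 = -27/28b^3 + 5/7b^2 + 41/7b + 8/7 to the basis.

The other S-polynomials (S(f_2,h_3), S(f_1,h_4), S(f_2,h_4), S(h_3,h_4)) all reduce to 0 modulo the current basis, so we have a Gröbner basis.
Inter-reduce: drop elements whose leading term is divisible by another's, tail-reduce, and make monic.
Reduced Gröbner basis: {a + 27/28b^2 - 41/7, b^3 - 20/27b^2 - 164/27b - 32/27}.

Since the basis is lex-ordered, b^3 - 20/27b^2 - 164/27b - 32/27 is univariate in b. Its roots are {-2, 37/27 - sqrt(1801)/27, 37/27 + sqrt(1801)/27}. Back-substituting each root into the other basis elements fixes the other coordinates.
  b = -2: the earlier basis element becomes a - 2 = 0, giving a = 2 — point (2, -2).
  b = 37/27 - sqrt(1801)/27: the earlier basis element becomes a - 37*sqrt(1801)/378 - 629/378 = 0, giving a = 629/378 + 37*sqrt(1801)/378 — point (629/378 + 37*sqrt(1801)/378, 37/27 - sqrt(1801)/27).
  b = 37/27 + sqrt(1801)/27: the earlier basis element becomes a - 629/378 + 37*sqrt(1801)/378 = 0, giving a = 629/378 - 37*sqrt(1801)/378 — point (629/378 - 37*sqrt(1801)/378, 37/27 + sqrt(1801)/27).

{(2, -2), (629/378 + 37*sqrt(1801)/378, 37/27 - sqrt(1801)/27), (629/378 - 37*sqrt(1801)/378, 37/27 + sqrt(1801)/27)}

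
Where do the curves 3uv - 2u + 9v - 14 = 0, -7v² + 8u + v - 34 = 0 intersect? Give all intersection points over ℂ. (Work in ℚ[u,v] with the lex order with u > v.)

{(5, 1), (-29/9 + sqrt(59)*I/9, -2/21 - 8*sqrt(59)*I/21), (-29/9 - sqrt(59)*I/9, -2/21 + 8*sqrt(59)*I/21)}

Compute a lex Gröbner basis by Buchberger's algorithm.
f_1 = 3uv - 2u + 9v - 14, LT = uv.
f_2 = 8u - 7v² + v - 34, LT = u.

S(f_1,f_2): lcm = uv. S = -⅔u + ⅞v³ - ⅛v² + 29/4v - 14/3.
  leading term u: subtract (-1/12)·f_2 from -⅔u + ⅞v³ - ⅛v² + 29/4v - 14/3 → ⅞v³ - 17/24v² + 22/3v - 15/2
  leading term v³: no divisor's leading term divides it; move ⅞v³ to the remainder.
  leading term v²: no divisor's leading term divides it; move -17/24v² to the remainder.
  leading term v: no divisor's leading term divides it; move 22/3v to the remainder.
  leading term 1: no divisor's leading term divides it; move -15/2 to the remainder.
  remainder ⅞v³ - 17/24v² + 22/3v - 15/2 ≠ 0; add h_3 = ⅞v³ - 17/24v² + 22/3v - 15/2 to the basis.

The other S-polynomials (S(f_1,h_3), S(f_2,h_3)) all reduce to 0 modulo the current basis, so we have a Gröbner basis.
Inter-reduce: drop elements whose leading term is divisible by another's, tail-reduce, and make monic.
Reduced Gröbner basis: {u - ⅞v² + ⅛v - 17/4, v³ - 17/21v² + 176/21v - 60/7}.

A lex Gröbner basis eliminates variables successively. Here v³ - 17/21v² + 176/21v - 60/7 depends only on v, with roots {1, -2/21 - 8*sqrt(59)*I/21, -2/21 + 8*sqrt(59)*I/21}; lifting each root through the earlier basis elements recovers the full solutions.
  v = 1: the earlier basis element becomes u - 5 = 0, giving u = 5 — point (5, 1).
  v = -2/21 - 8*sqrt(59)*I/21: the earlier basis element becomes u + 29/9 - sqrt(59)*I/9 = 0, giving u = -29/9 + sqrt(59)*I/9 — point (-29/9 + sqrt(59)*I/9, -2/21 - 8*sqrt(59)*I/21).
  v = -2/21 + 8*sqrt(59)*I/21: the earlier basis element becomes u + 29/9 + sqrt(59)*I/9 = 0, giving u = -29/9 - sqrt(59)*I/9 — point (-29/9 - sqrt(59)*I/9, -2/21 + 8*sqrt(59)*I/21).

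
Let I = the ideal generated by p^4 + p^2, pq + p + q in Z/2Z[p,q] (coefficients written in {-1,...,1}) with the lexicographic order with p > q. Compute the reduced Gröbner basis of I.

Buchberger's algorithm terminates because the ascending chain of leading-term ideals stabilizes.

f_1 = p^4 + p^2, LT = p^4.
f_2 = pq + p + q, LT = pq.

S(f_1,f_2): lcm = p^4q. S = p^4 + p^3q + p^2q.
  leading term p^4: subtract (1)·f_1 from p^4 + p^3q + p^2q → p^3q + p^2q + p^2
  leading term p^3q: subtract (p^2)·f_2 from p^3q + p^2q + p^2 → p^3 + p^2
  leading term p^3: no divisor's leading term divides it; move p^3 to the remainder.
  leading term p^2: no divisor's leading term divides it; move p^2 to the remainder.
  remainder p^3 + p^2 ≠ 0; add g_3 = p^3 + p^2 to the basis.

S(f_2,g_3): lcm = p^3q. S = p^3.
  leading term p^3: subtract (1)·g_3 from p^3 → p^2
  leading term p^2: no divisor's leading term divides it; move p^2 to the remainder.
  remainder p^2 ≠ 0; add g_4 = p^2 to the basis.

S(f_2,g_4): lcm = p^2q. S = p^2 + pq.
  leading term p^2: subtract (1)·g_4 from p^2 + pq → pq
  leading term pq: subtract (1)·f_2 from pq → p + q
  leading term p: no divisor's leading term divides it; move p to the remainder.
  leading term q: no divisor's leading term divides it; move q to the remainder.
  remainder p + q ≠ 0; add g_5 = p + q to the basis.

S(f_2,g_5): lcm = pq. S = p + q^2 + q.
  leading term p: subtract (1)·g_5 from p + q^2 + q → q^2
  leading term q^2: no divisor's leading term divides it; move q^2 to the remainder.
  remainder q^2 ≠ 0; add g_6 = q^2 to the basis.

The other S-polynomials (S(f_1,g_3), S(f_1,g_4), S(g_3,g_4), S(f_1,g_5), S(g_3,g_5), S(g_4,g_5), S(f_1,g_6), S(f_2,g_6), S(g_3,g_6), S(g_4,g_6), S(g_5,g_6)) all reduce to 0 modulo the current basis, so we have a Gröbner basis.
Inter-reduce: drop elements whose leading term is divisible by another's, tail-reduce, and make monic.

G = {p + q, q^2}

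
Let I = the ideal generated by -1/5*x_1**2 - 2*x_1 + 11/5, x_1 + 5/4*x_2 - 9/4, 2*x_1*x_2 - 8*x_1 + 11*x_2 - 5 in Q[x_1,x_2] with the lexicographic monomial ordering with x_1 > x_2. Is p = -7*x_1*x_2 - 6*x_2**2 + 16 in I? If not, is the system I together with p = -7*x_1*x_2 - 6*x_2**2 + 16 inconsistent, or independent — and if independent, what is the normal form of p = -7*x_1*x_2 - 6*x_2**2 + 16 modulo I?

First compute the reduced Gröbner basis of I by Buchberger's algorithm.
f_1 = -1/5*x_1**2 - 2*x_1 + 11/5, LT = x_1**2.
f_2 = x_1 + 5/4*x_2 - 9/4, LT = x_1.
f_3 = 2*x_1*x_2 - 8*x_1 + 11*x_2 - 5, LT = x_1*x_2.

S(f_1,f_2): lcm = x_1**2. S = -5/4*x_1*x_2 + 49/4*x_1 - 11.
  reduce S modulo (f_1, f_2, f_3):
  remainder 25/16*x_2**2 - 145/8*x_2 + 265/16 ≠ 0; add h_4 = 25/16*x_2**2 - 145/8*x_2 + 265/16 to the basis.

S(f_1,f_3): lcm = x_1**2*x_2. S = 4*x_1**2 + 9/2*x_1*x_2 + 5/2*x_1 - 11*x_2.
  reduce S modulo (f_1, f_2, f_3, h_4):
  remainder -77/4*x_2 + 77/4 ≠ 0; add h_5 = -77/4*x_2 + 77/4 to the basis.

The other S-polynomials (S(f_2,f_3), S(f_1,h_4), S(f_2,h_4), S(f_3,h_4), S(f_1,h_5), S(f_2,h_5), S(f_3,h_5), S(h_4,h_5)) all reduce to 0 modulo the current basis, so we have a Gröbner basis.
Inter-reduce: drop elements whose leading term is divisible by another's, tail-reduce, and make monic.
Reduced Gröbner basis: {x_1 - 1, x_2 - 1}.
Label its elements g_1 = x_1 - 1, g_2 = x_2 - 1.

Reduce p = -7*x_1*x_2 - 6*x_2**2 + 16 modulo G:
  leading term x_1*x_2: subtract (-7*x_2)·g_1 from -7*x_1*x_2 - 6*x_2**2 + 16 → -6*x_2**2 - 7*x_2 + 16
  leading term x_2**2: subtract (-6*x_2)·g_2 from -6*x_2**2 - 7*x_2 + 16 → -13*x_2 + 16
  leading term x_2: subtract (-13)·g_2 from -13*x_2 + 16 → 3
  leading term 1: no divisor's leading term divides it; move 3 to the remainder.
  normal form = 3.
The normal form is nonzero, so p ∉ I. Since p minus its normal form lies in I, I + (p) = I + (r) where r = 3; decide whether this ideal is the whole ring.
Here r = 3 is a nonzero constant, hence a unit: 1 ∈ I + (p), the Gröbner basis of I + (p) is {1}, and the enlarged system has no common solution — adjoining p is inconsistent.

The remainder on division by a Gröbner basis is unique — it is the normal form.

Adjoining -7*x_1*x_2 - 6*x_2**2 + 16 makes the ideal the whole ring: the system is inconsistent.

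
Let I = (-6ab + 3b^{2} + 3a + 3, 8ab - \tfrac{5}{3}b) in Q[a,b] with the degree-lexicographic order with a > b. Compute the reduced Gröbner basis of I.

G = {a^{2} + \tfrac{19}{24}a - \tfrac{5}{24}, ab - \tfrac{5}{24}b, b^{2} + a - \tfrac{5}{12}b + 1}

Buchberger's algorithm terminates because the ascending chain of leading-term ideals stabilizes.

f_1 = -6ab + 3b^{2} + 3a + 3, LT = ab.
f_2 = 8ab - \tfrac{5}{3}b, LT = ab.

S(f_1,f_2): lcm = ab. S = -\tfrac{1}{2}b^{2} - \tfrac{1}{2}a + \tfrac{5}{24}b - \tfrac{1}{2}.
  leading term b^{2}: no divisor's leading term divides it; move -\tfrac{1}{2}b^{2} to the remainder.
  leading term a: no divisor's leading term divides it; move -\tfrac{1}{2}a to the remainder.
  leading term b: no divisor's leading term divides it; move \tfrac{5}{24}b to the remainder.
  leading term 1: no divisor's leading term divides it; move -\tfrac{1}{2} to the remainder.
  remainder -\tfrac{1}{2}b^{2} - \tfrac{1}{2}a + \tfrac{5}{24}b - \tfrac{1}{2} ≠ 0; add g_3 = -\tfrac{1}{2}b^{2} - \tfrac{1}{2}a + \tfrac{5}{24}b - \tfrac{1}{2} to the basis.

S(f_1,g_3): lcm = ab^{2}. S = -\tfrac{1}{2}b^{3} - a^{2} - \tfrac{1}{12}ab - a - \tfrac{1}{2}b.
  leading term b^{3}: subtract (b)·g_3 from -\tfrac{1}{2}b^{3} - a^{2} - \tfrac{1}{12}ab - a - \tfrac{1}{2}b → -a^{2} + \tfrac{5}{12}ab - \tfrac{5}{24}b^{2} - a
  leading term a^{2}: no divisor's leading term divides it; move -a^{2} to the remainder.
  leading term ab: subtract (-\tfrac{5}{72})·f_1 from \tfrac{5}{12}ab - \tfrac{5}{24}b^{2} - a → -\tfrac{19}{24}a + \tfrac{5}{24}
  leading term a: no divisor's leading term divides it; move -\tfrac{19}{24}a to the remainder.
  leading term 1: no divisor's leading term divides it; move \tfrac{5}{24} to the remainder.
  remainder -a^{2} - \tfrac{19}{24}a + \tfrac{5}{24} ≠ 0; add g_4 = -a^{2} - \tfrac{19}{24}a + \tfrac{5}{24} to the basis.

The other S-polynomials (S(f_2,g_3), S(f_1,g_4), S(f_2,g_4), S(g_3,g_4)) all reduce to 0 modulo the current basis, so we have a Gröbner basis.
Inter-reduce: drop elements whose leading term is divisible by another's, tail-reduce, and make monic.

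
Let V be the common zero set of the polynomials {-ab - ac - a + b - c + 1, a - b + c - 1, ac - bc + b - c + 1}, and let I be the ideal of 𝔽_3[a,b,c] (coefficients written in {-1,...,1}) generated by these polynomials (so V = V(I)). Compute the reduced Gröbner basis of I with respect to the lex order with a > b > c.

G = {a - c² + c, b - c² + 1, c⁴ + c² + c}

f_1 = -ab - ac - a + b - c + 1, LT = ab.
f_2 = a - b + c - 1, LT = a.
f_3 = ac - bc + b - c + 1, LT = ac.

S(f_1,f_2): lcm = ab. S = ac + a + b² - bc + c - 1.
  leading term ac: subtract (c)·f_2 from ac + a + b² - bc + c - 1 → a + b² - c² - c - 1
  leading term a: subtract (1)·f_2 from a + b² - c² - c - 1 → b² + b - c² + c
  leading term b²: no divisor's leading term divides it; move b² to the remainder.
  leading term b: no divisor's leading term divides it; move b to the remainder.
  leading term c²: no divisor's leading term divides it; move -c² to the remainder.
  leading term c: no divisor's leading term divides it; move c to the remainder.
  remainder b² + b - c² + c ≠ 0; add g_4 = b² + b - c² + c to the basis.

S(f_1,f_3): lcm = abc. S = ac² + ac + b²c - b² - b + c² - c.
  leading term ac²: subtract (c²)·f_2 from ac² + ac + b²c - b² - b + c² - c → ac + b²c - b² + bc² - b - c³ - c² - c
  leading term ac: subtract (c)·f_2 from ac + b²c - b² + bc² - b - c³ - c² - c → b²c - b² + bc² + bc - b - c³ + c²
  leading term b²c: subtract (c)·g_4 from b²c - b² + bc² + bc - b - c³ + c² → -b² + bc² - b
  leading term b²: subtract (-1)·g_4 from -b² + bc² - b → bc² - c² + c
  leading term bc²: no divisor's leading term divides it; move bc² to the remainder.
  leading term c²: no divisor's leading term divides it; move -c² to the remainder.
  leading term c: no divisor's leading term divides it; move c to the remainder.
  remainder bc² - c² + c ≠ 0; add g_5 = bc² - c² + c to the basis.

S(f_2,f_3): lcm = ac. S = -b + c² - 1.
  leading term b: no divisor's leading term divides it; move -b to the remainder.
  leading term c²: no divisor's leading term divides it; move c² to the remainder.
  leading term 1: no divisor's leading term divides it; move -1 to the remainder.
  remainder -b + c² - 1 ≠ 0; add g_6 = -b + c² - 1 to the basis.

S(f_1,g_5): lcm = abc². S = ac³ - ac² - ac - bc² + c³ - c².
  leading term ac³: subtract (c³)·f_2 from ac³ - ac² - ac - bc² + c³ - c² → -ac² - ac + bc³ - bc² - c⁴ - c³ - c²
  leading term ac²: subtract (-c²)·f_2 from -ac² - ac + bc³ - bc² - c⁴ - c³ - c² → -ac + bc³ + bc² - c⁴ + c²
  leading term ac: subtract (-c)·f_2 from -ac + bc³ + bc² - c⁴ + c² → bc³ + bc² - bc - c⁴ - c² - c
  leading term bc³: subtract (c)·g_5 from bc³ + bc² - bc - c⁴ - c² - c → bc² - bc - c⁴ + c³ + c² - c
  leading term bc²: subtract (1)·g_5 from bc² - bc - c⁴ + c³ + c² - c → -bc - c⁴ + c³ - c² + c
  leading term bc: subtract (c)·g_6 from -bc - c⁴ + c³ - c² + c → -c⁴ - c² - c
  leading term c⁴: no divisor's leading term divides it; move -c⁴ to the remainder.
  leading term c²: no divisor's leading term divides it; move -c² to the remainder.
  leading term c: no divisor's leading term divides it; move -c to the remainder.
  remainder -c⁴ - c² - c ≠ 0; add g_7 = -c⁴ - c² - c to the basis.

The other S-polynomials (S(f_1,g_4), S(f_2,g_4), S(f_3,g_4), S(f_2,g_5), S(f_3,g_5), S(g_4,g_5), S(f_1,g_6), S(f_2,g_6), S(f_3,g_6), S(g_4,g_6), S(g_5,g_6), S(f_1,g_7), S(f_2,g_7), S(f_3,g_7), S(g_4,g_7), S(g_5,g_7), S(g_6,g_7)) all reduce to 0 modulo the current basis, so we have a Gröbner basis.
Inter-reduce: drop elements whose leading term is divisible by another's, tail-reduce, and make monic.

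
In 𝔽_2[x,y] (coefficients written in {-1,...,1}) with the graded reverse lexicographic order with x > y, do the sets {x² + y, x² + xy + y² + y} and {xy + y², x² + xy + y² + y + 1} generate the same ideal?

No, the ideals differ.

Since reduced Gröbner bases are canonical representatives of ideals under a given ordering, it suffices to compute and compare them.
Buchberger on the first generating set:
f_1 = x² + y, LT = x².
f_2 = x² + xy + y² + y, LT = x².

S(f_1,f_2): lcm = x². S = xy + y².
  leading term xy: no divisor's leading term divides it; move xy to the remainder.
  leading term y²: no divisor's leading term divides it; move y² to the remainder.
  remainder xy + y² ≠ 0; add g_3 = xy + y² to the basis.

S(f_1,g_3): lcm = x²y. S = xy² + y².
  leading term xy²: subtract (y)·g_3 from xy² + y² → y³ + y²
  leading term y³: no divisor's leading term divides it; move y³ to the remainder.
  leading term y²: no divisor's leading term divides it; move y² to the remainder.
  remainder y³ + y² ≠ 0; add g_4 = y³ + y² to the basis.

The other S-polynomials (S(f_2,g_3), S(f_1,g_4), S(f_2,g_4), S(g_3,g_4)) all reduce to 0 modulo the current basis, so we have a Gröbner basis.
Inter-reduce: drop elements whose leading term is divisible by another's, tail-reduce, and make monic.
Reduced Gröbner basis: {y³ + y², x² + y, xy + y²}.

Buchberger on the second generating set:
h_1 = xy + y², LT = xy.
h_2 = x² + xy + y² + y + 1, LT = x².

S(h_1,h_2): lcm = x²y. S = y³ + y² + y.
  leading term y³: no divisor's leading term divides it; move y³ to the remainder.
  leading term y²: no divisor's leading term divides it; move y² to the remainder.
  leading term y: no divisor's leading term divides it; move y to the remainder.
  remainder y³ + y² + y ≠ 0; add k_3 = y³ + y² + y to the basis.

The other S-polynomials (S(h_1,k_3), S(h_2,k_3)) all reduce to 0 modulo the current basis, so we have a Gröbner basis.
Inter-reduce: drop elements whose leading term is divisible by another's, tail-reduce, and make monic.
Reduced Gröbner basis: {y³ + y² + y, x² + y + 1, xy + y²}.

These differ, so the ideals are not equal.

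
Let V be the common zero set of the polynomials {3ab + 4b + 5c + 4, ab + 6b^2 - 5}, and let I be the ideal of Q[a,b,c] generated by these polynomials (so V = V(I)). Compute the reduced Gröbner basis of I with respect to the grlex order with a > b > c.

f_1 = 3ab + 4b + 5c + 4, LT = ab.
f_2 = ab + 6b^2 - 5, LT = ab.

S(f_1,f_2): lcm = ab. S = -6b^2 + 4/3b + 5/3c + 19/3.
  leading term b^2: no divisor's leading term divides it; move -6b^2 to the remainder.
  leading term b: no divisor's leading term divides it; move 4/3b to the remainder.
  leading term c: no divisor's leading term divides it; move 5/3c to the remainder.
  leading term 1: no divisor's leading term divides it; move 19/3 to the remainder.
  remainder -6b^2 + 4/3b + 5/3c + 19/3 ≠ 0; add g_3 = -6b^2 + 4/3b + 5/3c + 19/3 to the basis.

S(f_1,g_3): lcm = ab^2. S = 2/9ab + 5/18ac + 4/3b^2 + 5/3bc + 19/18a + 4/3b.
  leading term ab: subtract (2/27)·f_1 from 2/9ab + 5/18ac + 4/3b^2 + 5/3bc + 19/18a + 4/3b → 5/18ac + 4/3b^2 + 5/3bc + 19/18a + 28/27b - 10/27c - 8/27
  leading term ac: no divisor's leading term divides it; move 5/18ac to the remainder.
  leading term b^2: subtract (-2/9)·g_3 from 4/3b^2 + 5/3bc + 19/18a + 28/27b - 10/27c - 8/27 → 5/3bc + 19/18a + 4/3b + 10/9
  leading term bc: no divisor's leading term divides it; move 5/3bc to the remainder.
  leading term a: no divisor's leading term divides it; move 19/18a to the remainder.
  leading term b: no divisor's leading term divides it; move 4/3b to the remainder.
  leading term 1: no divisor's leading term divides it; move 10/9 to the remainder.
  remainder 5/18ac + 5/3bc + 19/18a + 4/3b + 10/9 ≠ 0; add g_4 = 5/18ac + 5/3bc + 19/18a + 4/3b + 10/9 to the basis.

The other S-polynomials (S(f_2,g_3), S(f_1,g_4), S(f_2,g_4), S(g_3,g_4)) all reduce to 0 modulo the current basis, so we have a Gröbner basis.
Inter-reduce: drop elements whose leading term is divisible by another's, tail-reduce, and make monic.

G = {ab + 4/3b + 5/3c + 4/3, ac + 6bc + 19/5a + 24/5b + 4, b^2 - 2/9b - 5/18c - 19/18}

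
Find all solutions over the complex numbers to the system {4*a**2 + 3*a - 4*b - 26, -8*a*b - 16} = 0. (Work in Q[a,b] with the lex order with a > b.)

Compute a lex Gröbner basis by Buchberger's algorithm.
f_1 = 4*a**2 + 3*a - 4*b - 26, LT = a**2.
f_2 = -8*a*b - 16, LT = a*b.

S(f_1,f_2): lcm = a**2*b. S = 3/4*a*b - 2*a - b**2 - 13/2*b.
  leading term a*b: subtract (-3/32)·f_2 from 3/4*a*b - 2*a - b**2 - 13/2*b → -2*a - b**2 - 13/2*b - 3/2
  leading term a: no divisor's leading term divides it; move -2*a to the remainder.
  leading term b**2: no divisor's leading term divides it; move -b**2 to the remainder.
  leading term b: no divisor's leading term divides it; move -13/2*b to the remainder.
  leading term 1: no divisor's leading term divides it; move -3/2 to the remainder.
  remainder -2*a - b**2 - 13/2*b - 3/2 ≠ 0; add h_3 = -2*a - b**2 - 13/2*b - 3/2 to the basis.

S(f_2,h_3): lcm = a*b. S = -1/2*b**3 - 13/4*b**2 - 3/4*b + 2.
  leading term b**3: no divisor's leading term divides it; move -1/2*b**3 to the remainder.
  leading term b**2: no divisor's leading term divides it; move -13/4*b**2 to the remainder.
  leading term b: no divisor's leading term divides it; move -3/4*b to the remainder.
  leading term 1: no divisor's leading term divides it; move 2 to the remainder.
  remainder -1/2*b**3 - 13/4*b**2 - 3/4*b + 2 ≠ 0; add h_4 = -1/2*b**3 - 13/4*b**2 - 3/4*b + 2 to the basis.

The other S-polynomials (S(f_1,h_3), S(f_1,h_4), S(f_2,h_4), S(h_3,h_4)) all reduce to 0 modulo the current basis, so we have a Gröbner basis.
Inter-reduce: drop elements whose leading term is divisible by another's, tail-reduce, and make monic.
Reduced Gröbner basis: {a + 1/2*b**2 + 13/4*b + 3/4, b**3 + 13/2*b**2 + 3/2*b - 4}.

A lex Gröbner basis eliminates variables successively. Here b**3 + 13/2*b**2 + 3/2*b - 4 depends only on b, with roots {-1, -11/4 + sqrt(185)/4, -sqrt(185)/4 - 11/4}; lifting each root through the earlier basis elements recovers the full solutions.
  b = -1: the earlier basis element becomes a - 2 = 0, giving a = 2 — point (2, -1).
  b = -11/4 + sqrt(185)/4: the earlier basis element becomes a + 11/8 + sqrt(185)/8 = 0, giving a = -sqrt(185)/8 - 11/8 — point (-sqrt(185)/8 - 11/8, -11/4 + sqrt(185)/4).
  b = -sqrt(185)/4 - 11/4: the earlier basis element becomes a - sqrt(185)/8 + 11/8 = 0, giving a = -11/8 + sqrt(185)/8 — point (-11/8 + sqrt(185)/8, -sqrt(185)/4 - 11/4).
Each listed point satisfies every original equation (direct substitution).

{(2, -1), (-sqrt(185)/8 - 11/8, -11/4 + sqrt(185)/4), (-11/8 + sqrt(185)/8, -sqrt(185)/4 - 11/4)}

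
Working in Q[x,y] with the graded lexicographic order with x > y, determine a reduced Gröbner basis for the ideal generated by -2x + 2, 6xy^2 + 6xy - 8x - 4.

G = {y^2 + y - 2, x - 1}

Buchberger's algorithm terminates because the ascending chain of leading-term ideals stabilizes.

f_1 = -2x + 2, LT = x.
f_2 = 6xy^2 + 6xy - 8x - 4, LT = xy^2.

S(f_1,f_2): lcm = xy^2. S = -xy - y^2 + 4/3x + 2/3.
  leading term xy: subtract (1/2y)·f_1 from -xy - y^2 + 4/3x + 2/3 → -y^2 + 4/3x - y + 2/3
  leading term y^2: no divisor's leading term divides it; move -y^2 to the remainder.
  leading term x: subtract (-2/3)·f_1 from 4/3x - y + 2/3 → -y + 2
  leading term y: no divisor's leading term divides it; move -y to the remainder.
  leading term 1: no divisor's leading term divides it; move 2 to the remainder.
  remainder -y^2 - y + 2 ≠ 0; add g_3 = -y^2 - y + 2 to the basis.

The other S-polynomials (S(f_1,g_3), S(f_2,g_3)) all reduce to 0 modulo the current basis, so we have a Gröbner basis.
Inter-reduce: drop elements whose leading term is divisible by another's, tail-reduce, and make monic.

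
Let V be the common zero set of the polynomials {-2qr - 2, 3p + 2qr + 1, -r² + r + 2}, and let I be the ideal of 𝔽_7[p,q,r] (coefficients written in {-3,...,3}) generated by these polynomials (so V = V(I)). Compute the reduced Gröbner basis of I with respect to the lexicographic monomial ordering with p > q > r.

f_1 = -2qr - 2, LT = qr.
f_2 = 3p + 2qr + 1, LT = p.
f_3 = -r² + r + 2, LT = r².

S(f_1,f_2): leading monomials are coprime, so the S-polynomial reduces to 0 (Buchberger's first criterion).
S(f_1,f_3): lcm = qr². S = qr + 2q + r.
  leading term qr: subtract (3)·f_1 from qr + 2q + r → 2q + r - 1
  leading term q: no divisor's leading term divides it; move 2q to the remainder.
  leading term r: no divisor's leading term divides it; move r to the remainder.
  leading term 1: no divisor's leading term divides it; move -1 to the remainder.
  remainder 2q + r - 1 ≠ 0; add g_4 = 2q + r - 1 to the basis.

S(f_2,f_3): leading monomials are coprime, so the S-polynomial reduces to 0 (Buchberger's first criterion).
S(f_1,g_4): lcm = qr. S = 3r² - 3r + 1.
  leading term r²: subtract (-3)·f_3 from 3r² - 3r + 1 → 0
  remainder 0.

S(f_2,g_4): leading monomials are coprime, so the S-polynomial reduces to 0 (Buchberger's first criterion).
S(f_3,g_4): leading monomials are coprime, so the S-polynomial reduces to 0 (Buchberger's first criterion).
Every S-polynomial of the final basis reduces to 0, so we have a Gröbner basis.
Inter-reduce: drop elements whose leading term is divisible by another's, tail-reduce, and make monic.

G = {p + 2, q - 3r + 3, r² - r - 2}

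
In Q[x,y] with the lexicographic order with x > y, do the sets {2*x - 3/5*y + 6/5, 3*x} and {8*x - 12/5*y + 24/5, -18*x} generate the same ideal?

Yes, the ideals are equal.

Equality of ideals is decidable: compute both reduced Gröbner bases (unique for the ordering) and check whether they agree.
Buchberger on the first generating set:
f_1 = 2*x - 3/5*y + 6/5, LT = x.
f_2 = 3*x, LT = x.

S(f_1,f_2): lcm = x. S = -3/10*y + 3/5.
  leading term y: no divisor's leading term divides it; move -3/10*y to the remainder.
  leading term 1: no divisor's leading term divides it; move 3/5 to the remainder.
  remainder -3/10*y + 3/5 ≠ 0; add g_3 = -3/10*y + 3/5 to the basis.

The other S-polynomials (S(f_1,g_3), S(f_2,g_3)) all reduce to 0 modulo the current basis, so we have a Gröbner basis.
Inter-reduce: drop elements whose leading term is divisible by another's, tail-reduce, and make monic.
Reduced Gröbner basis: {x, y - 2}.

Buchberger on the second generating set:
h_1 = 8*x - 12/5*y + 24/5, LT = x.
h_2 = -18*x, LT = x.

S(h_1,h_2): lcm = x. S = -3/10*y + 3/5.
  leading term y: no divisor's leading term divides it; move -3/10*y to the remainder.
  leading term 1: no divisor's leading term divides it; move 3/5 to the remainder.
  remainder -3/10*y + 3/5 ≠ 0; add k_3 = -3/10*y + 3/5 to the basis.

The other S-polynomials (S(h_1,k_3), S(h_2,k_3)) all reduce to 0 modulo the current basis, so we have a Gröbner basis.
Inter-reduce: drop elements whose leading term is divisible by another's, tail-reduce, and make monic.
Reduced Gröbner basis: {x, y - 2}.

These coincide, so the ideals are equal.
The same test decides containment: I ⊆ J iff every generator of I reduces to 0 modulo a Gröbner basis of J.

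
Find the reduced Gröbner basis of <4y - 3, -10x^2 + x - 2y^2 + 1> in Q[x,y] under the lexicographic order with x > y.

f_1 = 4y - 3, LT = y.
f_2 = -10x^2 + x - 2y^2 + 1, LT = x^2.

The S-polynomials (S(f_1,f_2)) all reduce to 0 modulo the current basis, so we have a Gröbner basis.

G = {x^2 - 1/10x + 1/80, y - 3/4}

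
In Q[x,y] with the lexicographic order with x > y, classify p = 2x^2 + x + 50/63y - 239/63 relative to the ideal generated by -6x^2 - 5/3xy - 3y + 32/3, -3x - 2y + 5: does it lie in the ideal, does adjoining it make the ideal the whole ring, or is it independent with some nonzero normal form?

2x^2 + x + 50/63y - 239/63 lies in I (it reduces to 0).

First compute the reduced Gröbner basis of I by Buchberger's algorithm.
f_1 = -6x^2 - 5/3xy - 3y + 32/3, LT = x^2.
f_2 = -3x - 2y + 5, LT = x.

S(f_1,f_2): lcm = x^2. S = -7/18xy + 5/3x + 1/2y - 16/9.
  leading term xy: subtract (7/54y)·f_2 from -7/18xy + 5/3x + 1/2y - 16/9 → 5/3x + 7/27y^2 - 4/27y - 16/9
  leading term x: subtract (-5/9)·f_2 from 5/3x + 7/27y^2 - 4/27y - 16/9 → 7/27y^2 - 34/27y + 1
  leading term y^2: no divisor's leading term divides it; move 7/27y^2 to the remainder.
  leading term y: no divisor's leading term divides it; move -34/27y to the remainder.
  leading term 1: no divisor's leading term divides it; move 1 to the remainder.
  remainder 7/27y^2 - 34/27y + 1 ≠ 0; add h_3 = 7/27y^2 - 34/27y + 1 to the basis.

The other S-polynomials (S(f_1,h_3), S(f_2,h_3)) all reduce to 0 modulo the current basis, so we have a Gröbner basis.
Inter-reduce: drop elements whose leading term is divisible by another's, tail-reduce, and make monic.
Reduced Gröbner basis: {x + 2/3y - 5/3, y^2 - 34/7y + 27/7}.
Label its elements g_1 = x + 2/3y - 5/3, g_2 = y^2 - 34/7y + 27/7.

Reduce p = 2x^2 + x + 50/63y - 239/63 modulo G:
  leading term x^2: subtract (2x)·g_1 from 2x^2 + x + 50/63y - 239/63 → -4/3xy + 13/3x + 50/63y - 239/63
  leading term xy: subtract (-4/3y)·g_1 from -4/3xy + 13/3x + 50/63y - 239/63 → 13/3x + 8/9y^2 - 10/7y - 239/63
  leading term x: subtract (13/3)·g_1 from 13/3x + 8/9y^2 - 10/7y - 239/63 → 8/9y^2 - 272/63y + 24/7
  leading term y^2: subtract (8/9)·g_2 from 8/9y^2 - 272/63y + 24/7 → 0
  normal form = 0.
Since the normal form is 0, p ∈ I.

Ideal membership is decidable via reduction modulo a Gröbner basis.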